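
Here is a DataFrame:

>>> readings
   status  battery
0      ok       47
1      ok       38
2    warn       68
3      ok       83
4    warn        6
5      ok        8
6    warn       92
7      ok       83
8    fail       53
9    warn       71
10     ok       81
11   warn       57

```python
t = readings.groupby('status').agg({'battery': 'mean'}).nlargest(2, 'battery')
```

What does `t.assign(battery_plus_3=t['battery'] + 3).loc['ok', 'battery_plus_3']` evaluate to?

group by status, mean of battery:
          battery
status           
fail    53.000000
ok      56.666667
warn    58.800000
take 2 rows with largest battery:
          battery
status           
warn    58.800000
ok      56.666667
add column battery_plus_3 = t['battery'] + 3:
          battery  battery_plus_3
status                           
warn    58.800000       61.800000
ok      56.666667       59.666667
Finally, value at row 'ok', column 'battery_plus_3' = 59.6666666667.

59.6666666667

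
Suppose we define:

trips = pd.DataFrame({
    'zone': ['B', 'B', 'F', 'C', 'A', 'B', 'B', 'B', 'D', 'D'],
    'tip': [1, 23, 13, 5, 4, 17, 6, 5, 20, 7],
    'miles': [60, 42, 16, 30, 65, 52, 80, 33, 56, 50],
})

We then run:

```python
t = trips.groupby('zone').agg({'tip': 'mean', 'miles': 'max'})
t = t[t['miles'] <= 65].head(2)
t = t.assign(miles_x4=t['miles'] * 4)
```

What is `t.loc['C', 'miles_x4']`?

120

group by zone: mean(tip), max(miles):
       tip  miles
zone             
A      4.0     65
B     10.4     80
C      5.0     30
D     13.5     56
F     13.0     16
filter rows where miles <= 65:
       tip  miles
zone             
A      4.0     65
C      5.0     30
D     13.5     56
F     13.0     16
take first 2 rows:
      tip  miles
zone            
A     4.0     65
C     5.0     30
add column miles_x4 = t['miles'] * 4:
      tip  miles  miles_x4
zone                      
A     4.0     65       260
C     5.0     30       120
Hence 120.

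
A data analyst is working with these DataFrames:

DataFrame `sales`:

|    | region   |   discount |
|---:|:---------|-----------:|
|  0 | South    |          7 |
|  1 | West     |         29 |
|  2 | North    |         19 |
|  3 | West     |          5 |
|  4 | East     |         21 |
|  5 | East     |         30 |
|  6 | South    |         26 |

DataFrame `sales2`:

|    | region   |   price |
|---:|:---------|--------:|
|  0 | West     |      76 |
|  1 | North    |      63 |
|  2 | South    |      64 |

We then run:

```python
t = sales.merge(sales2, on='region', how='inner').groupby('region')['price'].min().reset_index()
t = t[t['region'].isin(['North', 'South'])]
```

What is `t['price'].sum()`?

127

merge on 'region' (how='inner') → 5 rows:
  region  discount  price
0  South         7     64
1   West        29     76
2  North        19     63
3   West         5     76
4  South        26     64
group by region, min of price:
region
North    63
South    64
West     76
Name: price, dtype: int64
reset_index():
  region  price
0  North     63
1  South     64
2   West     76
filter rows where region in ['North', 'South']:
  region  price
0  North     63
1  South     64
Hence 127.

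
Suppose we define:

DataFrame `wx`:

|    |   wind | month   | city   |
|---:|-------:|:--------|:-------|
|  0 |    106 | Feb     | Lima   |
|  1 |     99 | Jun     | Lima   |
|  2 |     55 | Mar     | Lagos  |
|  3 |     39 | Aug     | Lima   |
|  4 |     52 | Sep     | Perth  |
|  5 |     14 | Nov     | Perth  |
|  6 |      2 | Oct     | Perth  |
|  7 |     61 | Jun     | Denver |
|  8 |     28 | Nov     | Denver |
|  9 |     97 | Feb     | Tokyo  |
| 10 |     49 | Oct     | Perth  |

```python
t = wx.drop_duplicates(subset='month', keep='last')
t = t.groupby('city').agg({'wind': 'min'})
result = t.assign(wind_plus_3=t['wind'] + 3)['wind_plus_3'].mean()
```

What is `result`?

56.6

drop duplicate month (keep=last):
    wind month    city
2     55   Mar   Lagos
3     39   Aug    Lima
4     52   Sep   Perth
7     61   Jun  Denver
8     28   Nov  Denver
9     97   Feb   Tokyo
10    49   Oct   Perth
group by city, min of wind:
        wind
city        
Denver    28
Lagos     55
Lima      39
Perth     49
Tokyo     97
add column wind_plus_3 = t['wind'] + 3:
        wind  wind_plus_3
city                     
Denver    28           31
Lagos     55           58
Lima      39           42
Perth     49           52
Tokyo     97          100
The mean of column 'wind_plus_3' is 56.6.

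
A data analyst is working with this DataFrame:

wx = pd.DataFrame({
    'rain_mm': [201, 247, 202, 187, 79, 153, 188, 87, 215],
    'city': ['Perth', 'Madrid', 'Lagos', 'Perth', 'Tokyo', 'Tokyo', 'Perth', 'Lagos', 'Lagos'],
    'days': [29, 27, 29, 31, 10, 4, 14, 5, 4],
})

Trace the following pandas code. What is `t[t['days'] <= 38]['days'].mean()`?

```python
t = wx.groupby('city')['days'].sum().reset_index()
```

26.3333333333

group by city, sum of days:
city
Lagos     38
Madrid    27
Perth     74
Tokyo     14
Name: days, dtype: int64
reset_index():
     city  days
0   Lagos    38
1  Madrid    27
2   Perth    74
3   Tokyo    14
filter rows where days <= 38:
     city  days
0   Lagos    38
1  Madrid    27
3   Tokyo    14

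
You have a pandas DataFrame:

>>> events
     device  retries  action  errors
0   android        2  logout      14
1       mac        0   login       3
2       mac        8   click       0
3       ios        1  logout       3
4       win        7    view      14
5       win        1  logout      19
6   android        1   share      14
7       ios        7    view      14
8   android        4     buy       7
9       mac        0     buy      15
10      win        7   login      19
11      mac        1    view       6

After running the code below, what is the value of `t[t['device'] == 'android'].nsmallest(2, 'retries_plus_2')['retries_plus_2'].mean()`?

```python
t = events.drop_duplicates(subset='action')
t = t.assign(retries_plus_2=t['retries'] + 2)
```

drop duplicate action (keep=first):
    device  retries  action  errors
0  android        2  logout      14
1      mac        0   login       3
2      mac        8   click       0
4      win        7    view      14
6  android        1   share      14
8  android        4     buy       7
add column retries_plus_2 = t['retries'] + 2:
    device  retries  action  errors  retries_plus_2
0  android        2  logout      14               4
1      mac        0   login       3               2
2      mac        8   click       0              10
4      win        7    view      14               9
6  android        1   share      14               3
8  android        4     buy       7               6
filter rows where device == 'android':
    device  retries  action  errors  retries_plus_2
0  android        2  logout      14               4
6  android        1   share      14               3
8  android        4     buy       7               6
take 2 rows with smallest retries_plus_2:
    device  retries  action  errors  retries_plus_2
6  android        1   share      14               3
0  android        2  logout      14               4
Then the mean of column 'retries_plus_2': 3.5

3.5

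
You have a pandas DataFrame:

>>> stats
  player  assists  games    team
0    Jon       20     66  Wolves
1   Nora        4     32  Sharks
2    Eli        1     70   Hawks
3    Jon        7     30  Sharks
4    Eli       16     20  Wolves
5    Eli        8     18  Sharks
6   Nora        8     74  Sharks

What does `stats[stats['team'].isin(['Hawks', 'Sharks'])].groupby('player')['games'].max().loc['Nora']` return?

filter rows where team in ['Hawks', 'Sharks']:
  player  assists  games    team
1   Nora        4     32  Sharks
2    Eli        1     70   Hawks
3    Jon        7     30  Sharks
5    Eli        8     18  Sharks
6   Nora        8     74  Sharks
group by player, max of games:
player
Eli     70
Jon     30
Nora    74
Name: games, dtype: int64
value at index 'Nora' → 74

74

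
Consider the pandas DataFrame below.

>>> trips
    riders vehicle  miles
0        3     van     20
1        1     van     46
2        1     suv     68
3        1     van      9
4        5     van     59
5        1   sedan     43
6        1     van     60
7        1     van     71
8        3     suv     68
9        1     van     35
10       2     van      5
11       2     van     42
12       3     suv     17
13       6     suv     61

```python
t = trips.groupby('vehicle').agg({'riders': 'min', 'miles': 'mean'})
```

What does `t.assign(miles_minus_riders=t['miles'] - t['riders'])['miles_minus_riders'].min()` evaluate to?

group by vehicle: min(riders), mean(miles):
         riders      miles
vehicle                   
sedan         1  43.000000
suv           1  53.500000
van           1  38.555556
add column miles_minus_riders = t['miles'] - t['riders']:
         riders      miles  miles_minus_riders
vehicle                                       
sedan         1  43.000000           42.000000
suv           1  53.500000           52.500000
van           1  38.555556           37.555556
Hence 37.5555555556.

37.5555555556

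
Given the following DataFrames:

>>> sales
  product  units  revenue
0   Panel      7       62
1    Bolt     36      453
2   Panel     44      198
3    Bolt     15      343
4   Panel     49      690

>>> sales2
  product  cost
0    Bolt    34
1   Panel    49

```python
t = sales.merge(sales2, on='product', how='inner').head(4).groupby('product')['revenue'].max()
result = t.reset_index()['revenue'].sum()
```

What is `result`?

651

merge on 'product' (how='inner') → 5 rows:
  product  units  revenue  cost
0   Panel      7       62    49
1    Bolt     36      453    34
2   Panel     44      198    49
3    Bolt     15      343    34
4   Panel     49      690    49
take first 4 rows:
  product  units  revenue  cost
0   Panel      7       62    49
1    Bolt     36      453    34
2   Panel     44      198    49
3    Bolt     15      343    34
group by product, max of revenue:
product
Bolt     453
Panel    198
Name: revenue, dtype: int64
reset_index():
  product  revenue
0    Bolt      453
1   Panel      198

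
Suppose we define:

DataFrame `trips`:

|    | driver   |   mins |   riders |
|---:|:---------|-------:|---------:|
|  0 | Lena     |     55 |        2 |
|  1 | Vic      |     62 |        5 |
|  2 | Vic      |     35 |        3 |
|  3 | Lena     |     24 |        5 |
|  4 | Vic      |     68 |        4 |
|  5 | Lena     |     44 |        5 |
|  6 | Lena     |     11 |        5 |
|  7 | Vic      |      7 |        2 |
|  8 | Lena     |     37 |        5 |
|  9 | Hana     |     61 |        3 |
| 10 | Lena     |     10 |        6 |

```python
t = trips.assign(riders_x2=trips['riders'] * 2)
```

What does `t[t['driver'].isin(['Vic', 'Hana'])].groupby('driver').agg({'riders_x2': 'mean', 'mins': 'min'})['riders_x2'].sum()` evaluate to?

13.0

add column riders_x2 = trips['riders'] * 2:
   driver  mins  riders  riders_x2
0    Lena    55       2          4
1     Vic    62       5         10
2     Vic    35       3          6
3    Lena    24       5         10
4     Vic    68       4          8
5    Lena    44       5         10
6    Lena    11       5         10
7     Vic     7       2          4
8    Lena    37       5         10
9    Hana    61       3          6
10   Lena    10       6         12
filter rows where driver in ['Vic', 'Hana']:
  driver  mins  riders  riders_x2
1    Vic    62       5         10
2    Vic    35       3          6
4    Vic    68       4          8
7    Vic     7       2          4
9   Hana    61       3          6
group by driver: mean(riders_x2), min(mins):
        riders_x2  mins
driver                 
Hana          6.0    61
Vic           7.0     7
Then the sum of column 'riders_x2': 13.0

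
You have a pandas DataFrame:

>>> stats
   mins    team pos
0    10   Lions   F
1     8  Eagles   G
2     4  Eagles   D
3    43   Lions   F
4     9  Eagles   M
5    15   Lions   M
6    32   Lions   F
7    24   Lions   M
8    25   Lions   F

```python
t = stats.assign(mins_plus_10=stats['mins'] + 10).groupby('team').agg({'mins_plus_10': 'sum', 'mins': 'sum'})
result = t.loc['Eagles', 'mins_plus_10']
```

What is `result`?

51

add column mins_plus_10 = stats['mins'] + 10:
   mins    team pos  mins_plus_10
0    10   Lions   F            20
1     8  Eagles   G            18
2     4  Eagles   D            14
3    43   Lions   F            53
4     9  Eagles   M            19
5    15   Lions   M            25
6    32   Lions   F            42
7    24   Lions   M            34
8    25   Lions   F            35
group by team: sum(mins_plus_10), sum(mins):
        mins_plus_10  mins
team                      
Eagles            51    21
Lions            209   149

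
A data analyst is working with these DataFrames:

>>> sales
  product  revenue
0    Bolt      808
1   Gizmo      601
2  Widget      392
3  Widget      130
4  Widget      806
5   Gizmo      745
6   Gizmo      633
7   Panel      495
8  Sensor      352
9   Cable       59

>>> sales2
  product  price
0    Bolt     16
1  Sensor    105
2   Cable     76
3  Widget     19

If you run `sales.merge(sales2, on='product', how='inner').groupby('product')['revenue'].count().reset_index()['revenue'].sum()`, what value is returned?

6

merge on 'product' (how='inner') → 6 rows:
  product  revenue  price
0    Bolt      808     16
1  Widget      392     19
2  Widget      130     19
3  Widget      806     19
4  Sensor      352    105
5   Cable       59     76
group by product, count of revenue:
product
Bolt      1
Cable     1
Sensor    1
Widget    3
Name: revenue, dtype: int64
reset_index():
  product  revenue
0    Bolt        1
1   Cable        1
2  Sensor        1
3  Widget        3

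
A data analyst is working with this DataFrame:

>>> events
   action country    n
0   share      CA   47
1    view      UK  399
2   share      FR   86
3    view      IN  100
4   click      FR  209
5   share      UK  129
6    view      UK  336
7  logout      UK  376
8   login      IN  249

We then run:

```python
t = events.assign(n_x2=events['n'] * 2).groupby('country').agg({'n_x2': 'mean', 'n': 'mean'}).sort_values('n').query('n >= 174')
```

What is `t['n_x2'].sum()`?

969.0

add column n_x2 = events['n'] * 2:
   action country    n  n_x2
0   share      CA   47    94
1    view      UK  399   798
2   share      FR   86   172
3    view      IN  100   200
4   click      FR  209   418
5   share      UK  129   258
6    view      UK  336   672
7  logout      UK  376   752
8   login      IN  249   498
group by country: mean(n_x2), mean(n):
          n_x2      n
country              
CA        94.0   47.0
FR       295.0  147.5
IN       349.0  174.5
UK       620.0  310.0
sort by n:
          n_x2      n
country              
CA        94.0   47.0
FR       295.0  147.5
IN       349.0  174.5
UK       620.0  310.0
filter rows where n >= 174:
          n_x2      n
country              
IN       349.0  174.5
UK       620.0  310.0
Taking the sum of column 'n_x2' gives 969.0.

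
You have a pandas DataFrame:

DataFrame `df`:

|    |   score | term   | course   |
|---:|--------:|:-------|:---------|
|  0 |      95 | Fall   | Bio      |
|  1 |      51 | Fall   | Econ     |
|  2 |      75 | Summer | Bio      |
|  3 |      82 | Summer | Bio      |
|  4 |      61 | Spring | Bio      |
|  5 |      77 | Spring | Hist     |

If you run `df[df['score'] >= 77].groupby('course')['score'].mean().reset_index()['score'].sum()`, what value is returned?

filter rows where score >= 77:
   score    term course
0     95    Fall    Bio
3     82  Summer    Bio
5     77  Spring   Hist
group by course, mean of score:
course
Bio     88.5
Hist    77.0
Name: score, dtype: float64
reset_index():
  course  score
0    Bio   88.5
1   Hist   77.0
Taking the sum of column 'score' gives 165.5.

165.5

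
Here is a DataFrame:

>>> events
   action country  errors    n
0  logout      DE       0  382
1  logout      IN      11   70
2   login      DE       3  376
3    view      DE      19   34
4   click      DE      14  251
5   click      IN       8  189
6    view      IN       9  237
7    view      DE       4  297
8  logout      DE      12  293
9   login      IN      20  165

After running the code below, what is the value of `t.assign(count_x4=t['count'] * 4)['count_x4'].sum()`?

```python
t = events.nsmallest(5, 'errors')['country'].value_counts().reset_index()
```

take 5 rows with smallest errors:
   action country  errors    n
0  logout      DE       0  382
2   login      DE       3  376
7    view      DE       4  297
5   click      IN       8  189
6    view      IN       9  237
value_counts of country:
country
DE    3
IN    2
Name: count, dtype: int64
reset_index():
  country  count
0      DE      3
1      IN      2
add column count_x4 = t['count'] * 4:
  country  count  count_x4
0      DE      3        12
1      IN      2         8
sum of column 'count_x4' → 20

20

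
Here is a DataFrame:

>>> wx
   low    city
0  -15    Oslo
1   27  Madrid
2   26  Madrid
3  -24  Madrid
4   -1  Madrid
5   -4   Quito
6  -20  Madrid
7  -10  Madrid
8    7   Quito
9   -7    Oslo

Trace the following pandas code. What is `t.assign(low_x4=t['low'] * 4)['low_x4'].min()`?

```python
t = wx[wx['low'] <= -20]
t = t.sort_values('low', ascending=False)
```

filter rows where low <= -20:
   low    city
3  -24  Madrid
6  -20  Madrid
sort by low descending:
   low    city
6  -20  Madrid
3  -24  Madrid
add column low_x4 = t['low'] * 4:
   low    city  low_x4
6  -20  Madrid     -80
3  -24  Madrid     -96
Finally, min of column 'low_x4' = -96.

-96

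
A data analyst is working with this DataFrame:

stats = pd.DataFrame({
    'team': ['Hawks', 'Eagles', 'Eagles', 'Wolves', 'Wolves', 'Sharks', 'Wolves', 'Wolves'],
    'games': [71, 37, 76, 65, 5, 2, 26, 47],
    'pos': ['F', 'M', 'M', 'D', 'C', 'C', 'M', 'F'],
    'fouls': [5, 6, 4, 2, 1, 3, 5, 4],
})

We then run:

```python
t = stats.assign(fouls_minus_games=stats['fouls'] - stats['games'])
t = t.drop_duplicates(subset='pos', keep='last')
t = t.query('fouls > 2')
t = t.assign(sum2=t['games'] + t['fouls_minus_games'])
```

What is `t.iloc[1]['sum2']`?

5

add column fouls_minus_games = stats['fouls'] - stats['games']:
     team  games pos  fouls  fouls_minus_games
0   Hawks     71   F      5                -66
1  Eagles     37   M      6                -31
2  Eagles     76   M      4                -72
3  Wolves     65   D      2                -63
4  Wolves      5   C      1                 -4
5  Sharks      2   C      3                  1
6  Wolves     26   M      5                -21
7  Wolves     47   F      4                -43
drop duplicate pos (keep=last):
     team  games pos  fouls  fouls_minus_games
3  Wolves     65   D      2                -63
5  Sharks      2   C      3                  1
6  Wolves     26   M      5                -21
7  Wolves     47   F      4                -43
filter rows where fouls > 2:
     team  games pos  fouls  fouls_minus_games
5  Sharks      2   C      3                  1
6  Wolves     26   M      5                -21
7  Wolves     47   F      4                -43
add column sum2 = t['games'] + t['fouls_minus_games']:
     team  games pos  fouls  fouls_minus_games  sum2
5  Sharks      2   C      3                  1     3
6  Wolves     26   M      5                -21     5
7  Wolves     47   F      4                -43     4
Hence 5.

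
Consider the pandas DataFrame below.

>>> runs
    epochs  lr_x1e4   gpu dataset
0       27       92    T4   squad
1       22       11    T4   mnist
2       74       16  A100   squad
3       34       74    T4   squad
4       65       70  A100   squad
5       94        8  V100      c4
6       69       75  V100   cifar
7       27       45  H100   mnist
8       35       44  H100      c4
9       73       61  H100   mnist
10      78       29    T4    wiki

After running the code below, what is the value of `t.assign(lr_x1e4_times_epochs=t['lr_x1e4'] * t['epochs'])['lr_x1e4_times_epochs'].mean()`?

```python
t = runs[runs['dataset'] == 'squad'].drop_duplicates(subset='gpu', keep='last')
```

3533.0

filter rows where dataset == 'squad':
   epochs  lr_x1e4   gpu dataset
0      27       92    T4   squad
2      74       16  A100   squad
3      34       74    T4   squad
4      65       70  A100   squad
drop duplicate gpu (keep=last):
   epochs  lr_x1e4   gpu dataset
3      34       74    T4   squad
4      65       70  A100   squad
add column lr_x1e4_times_epochs = t['lr_x1e4'] * t['epochs']:
   epochs  lr_x1e4   gpu dataset  lr_x1e4_times_epochs
3      34       74    T4   squad                  2516
4      65       70  A100   squad                  4550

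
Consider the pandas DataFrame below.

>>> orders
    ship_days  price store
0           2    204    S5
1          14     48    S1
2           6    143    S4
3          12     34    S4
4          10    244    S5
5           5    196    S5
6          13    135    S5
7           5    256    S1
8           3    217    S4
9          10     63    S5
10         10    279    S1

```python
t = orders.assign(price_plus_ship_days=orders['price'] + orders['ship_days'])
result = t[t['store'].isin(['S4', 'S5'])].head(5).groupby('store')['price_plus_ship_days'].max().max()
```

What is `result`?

add column price_plus_ship_days = orders['price'] + orders['ship_days']:
    ship_days  price store  price_plus_ship_days
0           2    204    S5                   206
1          14     48    S1                    62
2           6    143    S4                   149
3          12     34    S4                    46
4          10    244    S5                   254
5           5    196    S5                   201
6          13    135    S5                   148
7           5    256    S1                   261
8           3    217    S4                   220
9          10     63    S5                    73
10         10    279    S1                   289
filter rows where store in ['S4', 'S5']:
   ship_days  price store  price_plus_ship_days
0          2    204    S5                   206
2          6    143    S4                   149
3         12     34    S4                    46
4         10    244    S5                   254
5          5    196    S5                   201
6         13    135    S5                   148
8          3    217    S4                   220
9         10     63    S5                    73
take first 5 rows:
   ship_days  price store  price_plus_ship_days
0          2    204    S5                   206
2          6    143    S4                   149
3         12     34    S4                    46
4         10    244    S5                   254
5          5    196    S5                   201
group by store, max of price_plus_ship_days:
store
S4    149
S5    254
Name: price_plus_ship_days, dtype: int64
Reading off the max of the resulting series, we get 254.

254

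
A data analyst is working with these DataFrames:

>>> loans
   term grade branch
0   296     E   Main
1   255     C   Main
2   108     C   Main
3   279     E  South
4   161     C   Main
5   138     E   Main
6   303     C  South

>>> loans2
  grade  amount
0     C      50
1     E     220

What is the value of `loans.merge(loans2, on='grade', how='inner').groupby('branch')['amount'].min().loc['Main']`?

merge on 'grade' (how='inner') → 7 rows:
   term grade branch  amount
0   296     E   Main     220
1   255     C   Main      50
2   108     C   Main      50
3   279     E  South     220
4   161     C   Main      50
5   138     E   Main     220
6   303     C  South      50
group by branch, min of amount:
branch
Main     50
South    50
Name: amount, dtype: int64
Hence 50.

50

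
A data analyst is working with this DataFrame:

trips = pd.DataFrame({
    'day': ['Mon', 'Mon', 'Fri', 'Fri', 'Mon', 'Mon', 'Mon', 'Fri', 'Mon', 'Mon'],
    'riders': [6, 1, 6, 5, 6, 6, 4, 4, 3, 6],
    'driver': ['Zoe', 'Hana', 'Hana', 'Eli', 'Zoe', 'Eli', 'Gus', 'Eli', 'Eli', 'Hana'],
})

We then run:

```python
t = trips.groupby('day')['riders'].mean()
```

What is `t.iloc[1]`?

group by day, mean of riders:
day
Fri    5.000000
Mon    4.571429
Name: riders, dtype: float64
Then the value at position 1: 4.57142857143

4.57142857143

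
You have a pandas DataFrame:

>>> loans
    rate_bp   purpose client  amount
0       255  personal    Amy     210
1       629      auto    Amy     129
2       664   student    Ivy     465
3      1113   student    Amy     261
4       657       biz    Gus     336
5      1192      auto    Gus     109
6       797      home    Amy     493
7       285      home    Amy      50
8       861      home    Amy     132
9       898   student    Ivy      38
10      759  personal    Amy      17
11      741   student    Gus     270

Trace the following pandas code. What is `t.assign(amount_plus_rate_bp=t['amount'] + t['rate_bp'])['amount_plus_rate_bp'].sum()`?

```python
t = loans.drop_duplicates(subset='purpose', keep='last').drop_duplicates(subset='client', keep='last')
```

1787

drop duplicate purpose (keep=last):
    rate_bp   purpose client  amount
4       657       biz    Gus     336
5      1192      auto    Gus     109
8       861      home    Amy     132
10      759  personal    Amy      17
11      741   student    Gus     270
drop duplicate client (keep=last):
    rate_bp   purpose client  amount
10      759  personal    Amy      17
11      741   student    Gus     270
add column amount_plus_rate_bp = t['amount'] + t['rate_bp']:
    rate_bp   purpose client  amount  amount_plus_rate_bp
10      759  personal    Amy      17                  776
11      741   student    Gus     270                 1011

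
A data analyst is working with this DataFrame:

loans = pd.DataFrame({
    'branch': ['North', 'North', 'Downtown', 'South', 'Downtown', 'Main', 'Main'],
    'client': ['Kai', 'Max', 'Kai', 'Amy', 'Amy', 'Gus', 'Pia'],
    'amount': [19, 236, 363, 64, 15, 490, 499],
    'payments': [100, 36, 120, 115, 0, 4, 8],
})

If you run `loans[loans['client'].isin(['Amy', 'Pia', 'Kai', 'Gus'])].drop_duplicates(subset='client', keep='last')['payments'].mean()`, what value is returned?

33.0

filter rows where client in ['Amy', 'Pia', 'Kai', 'Gus']:
     branch client  amount  payments
0     North    Kai      19       100
2  Downtown    Kai     363       120
3     South    Amy      64       115
4  Downtown    Amy      15         0
5      Main    Gus     490         4
6      Main    Pia     499         8
drop duplicate client (keep=last):
     branch client  amount  payments
2  Downtown    Kai     363       120
4  Downtown    Amy      15         0
5      Main    Gus     490         4
6      Main    Pia     499         8
Then the mean of column 'payments': 33.0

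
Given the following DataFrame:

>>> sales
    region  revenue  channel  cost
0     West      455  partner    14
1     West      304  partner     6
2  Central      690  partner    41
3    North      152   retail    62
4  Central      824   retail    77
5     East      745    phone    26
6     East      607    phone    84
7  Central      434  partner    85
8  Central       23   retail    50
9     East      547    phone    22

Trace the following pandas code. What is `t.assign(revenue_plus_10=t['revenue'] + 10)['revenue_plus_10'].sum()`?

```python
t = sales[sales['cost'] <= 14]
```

filter rows where cost <= 14:
  region  revenue  channel  cost
0   West      455  partner    14
1   West      304  partner     6
add column revenue_plus_10 = t['revenue'] + 10:
  region  revenue  channel  cost  revenue_plus_10
0   West      455  partner    14              465
1   West      304  partner     6              314
Taking the sum of column 'revenue_plus_10' gives 779.

779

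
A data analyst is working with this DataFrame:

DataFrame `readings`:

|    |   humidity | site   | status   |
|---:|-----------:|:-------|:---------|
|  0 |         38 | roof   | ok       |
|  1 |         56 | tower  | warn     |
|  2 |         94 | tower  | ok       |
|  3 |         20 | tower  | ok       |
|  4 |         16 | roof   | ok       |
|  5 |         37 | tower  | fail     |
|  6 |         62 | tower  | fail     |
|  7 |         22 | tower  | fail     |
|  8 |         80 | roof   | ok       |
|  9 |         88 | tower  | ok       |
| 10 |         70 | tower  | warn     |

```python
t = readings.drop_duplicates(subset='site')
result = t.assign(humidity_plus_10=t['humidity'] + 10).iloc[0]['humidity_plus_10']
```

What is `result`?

48

drop duplicate site (keep=first):
   humidity   site status
0        38   roof     ok
1        56  tower   warn
add column humidity_plus_10 = t['humidity'] + 10:
   humidity   site status  humidity_plus_10
0        38   roof     ok                48
1        56  tower   warn                66
Taking the value at position 0, column 'humidity_plus_10' gives 48.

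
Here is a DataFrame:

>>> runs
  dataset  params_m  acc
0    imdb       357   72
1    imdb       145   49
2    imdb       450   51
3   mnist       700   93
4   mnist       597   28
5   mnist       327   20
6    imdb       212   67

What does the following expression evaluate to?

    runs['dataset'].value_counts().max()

value_counts of dataset:
dataset
imdb     4
mnist    3
Name: count, dtype: int64
max of the resulting series → 4

4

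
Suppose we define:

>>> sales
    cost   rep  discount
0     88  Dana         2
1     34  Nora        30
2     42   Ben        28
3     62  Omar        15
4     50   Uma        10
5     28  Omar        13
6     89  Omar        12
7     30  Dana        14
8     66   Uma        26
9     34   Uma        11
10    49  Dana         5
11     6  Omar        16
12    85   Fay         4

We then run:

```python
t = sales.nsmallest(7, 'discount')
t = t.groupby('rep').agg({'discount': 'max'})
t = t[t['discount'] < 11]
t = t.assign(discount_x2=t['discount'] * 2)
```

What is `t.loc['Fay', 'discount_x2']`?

8

take 7 rows with smallest discount:
    cost   rep  discount
0     88  Dana         2
12    85   Fay         4
10    49  Dana         5
4     50   Uma        10
9     34   Uma        11
6     89  Omar        12
5     28  Omar        13
group by rep, max of discount:
      discount
rep           
Dana         5
Fay          4
Omar        13
Uma         11
filter rows where discount < 11:
      discount
rep           
Dana         5
Fay          4
add column discount_x2 = t['discount'] * 2:
      discount  discount_x2
rep                        
Dana         5           10
Fay          4            8
The value at row 'Fay', column 'discount_x2' is 8.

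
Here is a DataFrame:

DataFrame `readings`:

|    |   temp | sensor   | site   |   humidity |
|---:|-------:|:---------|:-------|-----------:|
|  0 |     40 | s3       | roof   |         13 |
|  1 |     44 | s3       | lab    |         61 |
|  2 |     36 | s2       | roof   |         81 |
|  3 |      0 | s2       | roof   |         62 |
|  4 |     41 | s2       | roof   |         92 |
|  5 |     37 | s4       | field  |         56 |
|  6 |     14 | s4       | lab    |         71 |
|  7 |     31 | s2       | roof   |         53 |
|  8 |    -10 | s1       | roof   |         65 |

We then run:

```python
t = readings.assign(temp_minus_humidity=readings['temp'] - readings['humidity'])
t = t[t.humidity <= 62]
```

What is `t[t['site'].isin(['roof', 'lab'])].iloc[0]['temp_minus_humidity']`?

add column temp_minus_humidity = readings['temp'] - readings['humidity']:
   temp sensor   site  humidity  temp_minus_humidity
0    40     s3   roof        13                   27
1    44     s3    lab        61                  -17
2    36     s2   roof        81                  -45
3     0     s2   roof        62                  -62
4    41     s2   roof        92                  -51
5    37     s4  field        56                  -19
6    14     s4    lab        71                  -57
7    31     s2   roof        53                  -22
8   -10     s1   roof        65                  -75
filter rows where humidity <= 62:
   temp sensor   site  humidity  temp_minus_humidity
0    40     s3   roof        13                   27
1    44     s3    lab        61                  -17
3     0     s2   roof        62                  -62
5    37     s4  field        56                  -19
7    31     s2   roof        53                  -22
filter rows where site in ['roof', 'lab']:
   temp sensor  site  humidity  temp_minus_humidity
0    40     s3  roof        13                   27
1    44     s3   lab        61                  -17
3     0     s2  roof        62                  -62
7    31     s2  roof        53                  -22

27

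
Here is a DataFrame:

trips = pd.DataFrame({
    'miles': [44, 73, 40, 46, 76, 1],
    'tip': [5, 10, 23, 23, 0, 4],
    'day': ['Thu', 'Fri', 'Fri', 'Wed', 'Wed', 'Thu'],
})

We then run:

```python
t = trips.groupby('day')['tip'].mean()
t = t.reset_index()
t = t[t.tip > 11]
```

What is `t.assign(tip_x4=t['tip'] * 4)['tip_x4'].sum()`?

112.0

group by day, mean of tip:
day
Fri    16.5
Thu     4.5
Wed    11.5
Name: tip, dtype: float64
reset_index():
   day   tip
0  Fri  16.5
1  Thu   4.5
2  Wed  11.5
filter rows where tip > 11:
   day   tip
0  Fri  16.5
2  Wed  11.5
add column tip_x4 = t['tip'] * 4:
   day   tip  tip_x4
0  Fri  16.5    66.0
2  Wed  11.5    46.0
Then the sum of column 'tip_x4': 112.0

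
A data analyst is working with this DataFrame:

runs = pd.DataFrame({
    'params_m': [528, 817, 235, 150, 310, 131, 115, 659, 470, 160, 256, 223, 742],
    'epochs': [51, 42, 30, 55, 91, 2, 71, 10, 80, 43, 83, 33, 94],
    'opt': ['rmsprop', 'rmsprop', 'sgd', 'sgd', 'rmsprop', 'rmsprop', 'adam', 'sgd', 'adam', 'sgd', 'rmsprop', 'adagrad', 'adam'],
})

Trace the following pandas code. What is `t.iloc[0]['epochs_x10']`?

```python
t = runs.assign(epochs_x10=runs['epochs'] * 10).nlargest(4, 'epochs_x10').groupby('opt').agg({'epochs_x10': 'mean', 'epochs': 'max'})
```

870.0

add column epochs_x10 = runs['epochs'] * 10:
    params_m  epochs      opt  epochs_x10
0        528      51  rmsprop         510
1        817      42  rmsprop         420
2        235      30      sgd         300
3        150      55      sgd         550
4        310      91  rmsprop         910
5        131       2  rmsprop          20
6        115      71     adam         710
7        659      10      sgd         100
8        470      80     adam         800
9        160      43      sgd         430
10       256      83  rmsprop         830
11       223      33  adagrad         330
12       742      94     adam         940
take 4 rows with largest epochs_x10:
    params_m  epochs      opt  epochs_x10
12       742      94     adam         940
4        310      91  rmsprop         910
10       256      83  rmsprop         830
8        470      80     adam         800
group by opt: mean(epochs_x10), max(epochs):
         epochs_x10  epochs
opt                        
adam          870.0      94
rmsprop       870.0      91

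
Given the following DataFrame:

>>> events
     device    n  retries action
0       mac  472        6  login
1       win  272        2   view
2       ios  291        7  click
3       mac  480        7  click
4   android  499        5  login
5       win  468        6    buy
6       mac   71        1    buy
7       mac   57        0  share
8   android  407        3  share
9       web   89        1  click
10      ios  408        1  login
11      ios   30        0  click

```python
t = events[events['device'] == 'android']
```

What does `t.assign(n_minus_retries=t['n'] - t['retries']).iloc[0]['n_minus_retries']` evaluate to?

494

filter rows where device == 'android':
    device    n  retries action
4  android  499        5  login
8  android  407        3  share
add column n_minus_retries = t['n'] - t['retries']:
    device    n  retries action  n_minus_retries
4  android  499        5  login              494
8  android  407        3  share              404
value at position 0, column 'n_minus_retries' → 494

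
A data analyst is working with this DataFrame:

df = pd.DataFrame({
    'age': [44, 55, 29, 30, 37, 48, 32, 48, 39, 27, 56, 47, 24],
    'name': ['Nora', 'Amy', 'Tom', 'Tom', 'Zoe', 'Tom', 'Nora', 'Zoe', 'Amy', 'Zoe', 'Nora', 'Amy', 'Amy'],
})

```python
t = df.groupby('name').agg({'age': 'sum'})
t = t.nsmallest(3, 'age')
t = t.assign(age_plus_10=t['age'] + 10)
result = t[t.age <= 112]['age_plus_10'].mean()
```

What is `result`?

group by name, sum of age:
      age
name     
Amy   165
Nora  132
Tom   107
Zoe   112
take 3 rows with smallest age:
      age
name     
Tom   107
Zoe   112
Nora  132
add column age_plus_10 = t['age'] + 10:
      age  age_plus_10
name                  
Tom   107          117
Zoe   112          122
Nora  132          142
filter rows where age <= 112:
      age  age_plus_10
name                  
Tom   107          117
Zoe   112          122
So mean() = 119.5.

119.5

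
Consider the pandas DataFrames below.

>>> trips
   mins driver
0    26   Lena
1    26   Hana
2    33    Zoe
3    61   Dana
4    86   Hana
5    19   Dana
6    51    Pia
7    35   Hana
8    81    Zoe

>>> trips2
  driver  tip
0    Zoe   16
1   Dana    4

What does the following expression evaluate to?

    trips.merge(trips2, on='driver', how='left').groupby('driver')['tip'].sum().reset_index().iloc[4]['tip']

32.0

merge on 'driver' (how='left') → 9 rows:
   mins driver   tip
0    26   Lena   NaN
1    26   Hana   NaN
2    33    Zoe  16.0
3    61   Dana   4.0
4    86   Hana   NaN
5    19   Dana   4.0
6    51    Pia   NaN
7    35   Hana   NaN
8    81    Zoe  16.0
group by driver, sum of tip:
driver
Dana     8.0
Hana     0.0
Lena     0.0
Pia      0.0
Zoe     32.0
Name: tip, dtype: float64
reset_index():
  driver   tip
0   Dana   8.0
1   Hana   0.0
2   Lena   0.0
3    Pia   0.0
4    Zoe  32.0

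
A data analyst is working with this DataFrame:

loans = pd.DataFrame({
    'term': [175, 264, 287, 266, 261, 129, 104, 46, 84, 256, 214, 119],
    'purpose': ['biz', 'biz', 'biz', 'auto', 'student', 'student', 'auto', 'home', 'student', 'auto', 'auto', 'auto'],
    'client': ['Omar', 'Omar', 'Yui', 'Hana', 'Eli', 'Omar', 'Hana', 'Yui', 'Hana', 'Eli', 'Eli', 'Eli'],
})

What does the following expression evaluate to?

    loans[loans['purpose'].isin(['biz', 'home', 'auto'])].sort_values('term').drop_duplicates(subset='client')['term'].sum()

filter rows where purpose in ['biz', 'home', 'auto']:
    term purpose client
0    175     biz   Omar
1    264     biz   Omar
2    287     biz    Yui
3    266    auto   Hana
6    104    auto   Hana
7     46    home    Yui
9    256    auto    Eli
10   214    auto    Eli
11   119    auto    Eli
sort by term:
    term purpose client
7     46    home    Yui
6    104    auto   Hana
11   119    auto    Eli
0    175     biz   Omar
10   214    auto    Eli
9    256    auto    Eli
1    264     biz   Omar
3    266    auto   Hana
2    287     biz    Yui
drop duplicate client (keep=first):
    term purpose client
7     46    home    Yui
6    104    auto   Hana
11   119    auto    Eli
0    175     biz   Omar

444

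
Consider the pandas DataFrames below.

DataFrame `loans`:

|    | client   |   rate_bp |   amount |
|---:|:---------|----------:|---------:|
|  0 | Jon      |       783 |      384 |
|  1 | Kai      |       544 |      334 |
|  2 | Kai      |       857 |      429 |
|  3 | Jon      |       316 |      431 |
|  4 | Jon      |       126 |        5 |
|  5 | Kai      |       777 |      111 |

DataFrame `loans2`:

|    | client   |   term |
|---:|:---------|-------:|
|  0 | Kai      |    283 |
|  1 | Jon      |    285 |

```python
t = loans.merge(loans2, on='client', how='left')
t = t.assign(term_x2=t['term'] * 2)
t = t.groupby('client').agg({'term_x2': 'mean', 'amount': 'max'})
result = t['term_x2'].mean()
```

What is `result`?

568.0

merge on 'client' (how='left') → 6 rows:
  client  rate_bp  amount  term
0    Jon      783     384   285
1    Kai      544     334   283
2    Kai      857     429   283
3    Jon      316     431   285
4    Jon      126       5   285
5    Kai      777     111   283
add column term_x2 = t['term'] * 2:
  client  rate_bp  amount  term  term_x2
0    Jon      783     384   285      570
1    Kai      544     334   283      566
2    Kai      857     429   283      566
3    Jon      316     431   285      570
4    Jon      126       5   285      570
5    Kai      777     111   283      566
group by client: mean(term_x2), max(amount):
        term_x2  amount
client                 
Jon       570.0     431
Kai       566.0     429
Hence 568.0.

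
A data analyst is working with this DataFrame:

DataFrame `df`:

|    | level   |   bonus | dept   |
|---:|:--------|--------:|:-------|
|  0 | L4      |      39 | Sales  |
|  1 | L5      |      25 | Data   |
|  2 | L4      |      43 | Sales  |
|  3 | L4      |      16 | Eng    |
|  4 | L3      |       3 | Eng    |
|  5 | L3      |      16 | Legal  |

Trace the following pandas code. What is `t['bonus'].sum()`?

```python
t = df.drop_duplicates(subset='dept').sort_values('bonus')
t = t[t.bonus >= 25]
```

drop duplicate dept (keep=first):
  level  bonus   dept
0    L4     39  Sales
1    L5     25   Data
3    L4     16    Eng
5    L3     16  Legal
sort by bonus:
  level  bonus   dept
3    L4     16    Eng
5    L3     16  Legal
1    L5     25   Data
0    L4     39  Sales
filter rows where bonus >= 25:
  level  bonus   dept
1    L5     25   Data
0    L4     39  Sales
sum of column 'bonus' → 64

64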